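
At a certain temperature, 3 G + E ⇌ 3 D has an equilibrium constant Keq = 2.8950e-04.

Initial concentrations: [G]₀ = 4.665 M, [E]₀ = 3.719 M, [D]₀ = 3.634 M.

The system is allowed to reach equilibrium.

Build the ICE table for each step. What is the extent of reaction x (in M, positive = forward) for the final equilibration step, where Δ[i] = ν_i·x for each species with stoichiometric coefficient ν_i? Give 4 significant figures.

Q₀ = 0.1271 vs Keq = 2.8950e-04 ⇒ Q>K, reverse
Step 1:
                    G           E           D
  init          4.665       3.719       3.634
  Δ             2.808      0.9362      -2.808
  eq            7.473       4.655      0.8255
  solve Keq expr → x = -0.9362; check Q = 2.8950e-04

x = -0.9362 M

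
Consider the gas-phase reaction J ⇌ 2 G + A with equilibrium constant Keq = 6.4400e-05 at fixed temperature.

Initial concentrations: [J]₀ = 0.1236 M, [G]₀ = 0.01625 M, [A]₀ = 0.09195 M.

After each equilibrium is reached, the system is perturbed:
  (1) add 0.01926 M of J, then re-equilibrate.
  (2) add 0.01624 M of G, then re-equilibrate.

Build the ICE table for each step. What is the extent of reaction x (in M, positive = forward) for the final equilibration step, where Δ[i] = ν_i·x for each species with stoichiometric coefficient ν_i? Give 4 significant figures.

Q₀ = 1.9644e-04 vs Keq = 6.4400e-05 ⇒ Q>K, reverse
Step 1:
                   J          G          A
  I           0.1236    0.01625    0.09195
  C         0.003323  -0.006646  -0.003323
  E           0.1269   0.009604    0.08863
  solve Keq expr → x = -0.003323; check Q = 6.4400e-05
Then add 0.01926 M of J.
Step 2:
                   J          G          A
  I           0.1462   0.009604    0.08863
  C       -3.3581e-04 6.7163e-04 3.3581e-04
  E           0.1458    0.01028    0.08896
  solve Keq expr → x = 3.3581e-04; check Q = 6.4400e-05
Then add 0.01624 M of G.
Step 3:
                   J          G          A
  I           0.1458    0.02652    0.08896
  C          0.00774   -0.01548   -0.00774
  E           0.1536    0.01104    0.08122
  solve Keq expr → x = -0.00774; check Q = 6.4400e-05

x = -0.00774 M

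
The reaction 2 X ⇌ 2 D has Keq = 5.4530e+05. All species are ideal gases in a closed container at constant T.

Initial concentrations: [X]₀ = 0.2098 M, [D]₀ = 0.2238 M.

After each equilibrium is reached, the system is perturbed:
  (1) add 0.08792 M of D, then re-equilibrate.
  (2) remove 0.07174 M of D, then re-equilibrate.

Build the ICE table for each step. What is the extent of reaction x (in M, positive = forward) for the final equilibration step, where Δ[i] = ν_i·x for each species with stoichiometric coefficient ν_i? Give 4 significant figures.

x = 4.8509e-05 M

Q₀ = 1.138 vs Keq = 5.4530e+05 ⇒ Q<K, forward
Step 1:
                   X          D
  I           0.2098     0.2238
  C          -0.2092     0.2092
  E       5.8639e-04      0.433
  solve Keq expr → x = 0.1046; check Q = 5.4530e+05
Then add 0.08792 M of D.
Step 2:
                   X          D
  I       5.8639e-04     0.5209
  C       1.1890e-04 -1.1890e-04
  E       7.0529e-04     0.5208
  solve Keq expr → x = -5.9450e-05; check Q = 5.4530e+05
Then remove 0.07174 M of D.
Step 3:
                   X          D
  I       7.0529e-04     0.4491
  C       -9.7019e-05 9.7019e-05
  E       6.0827e-04     0.4492
  solve Keq expr → x = 4.8509e-05; check Q = 5.4530e+05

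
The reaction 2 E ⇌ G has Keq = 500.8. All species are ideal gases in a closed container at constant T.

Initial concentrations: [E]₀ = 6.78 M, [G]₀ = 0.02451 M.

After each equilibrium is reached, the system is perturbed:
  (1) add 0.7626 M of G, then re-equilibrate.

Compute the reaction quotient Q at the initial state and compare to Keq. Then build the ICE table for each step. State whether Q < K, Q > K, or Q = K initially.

Q₀ = 5.3319e-04 vs Keq = 500.8 ⇒ Q<K, forward
Step 1:
                  E         G
  Initial      6.78   0.02451
  Change     -6.698     3.349
  Equil     0.08207     3.373
  solve Keq expr → x = 3.349; check Q = 500.8
Then add 0.7626 M of G.
Step 2:
                  E         G
  Initial   0.08207     4.136
  Change   0.008756 -0.004378
  Equil     0.09083     4.132
  solve Keq expr → x = -0.004378; check Q = 500.8

Q₀ = 5.3319e-04; Q < K (proceeds forward)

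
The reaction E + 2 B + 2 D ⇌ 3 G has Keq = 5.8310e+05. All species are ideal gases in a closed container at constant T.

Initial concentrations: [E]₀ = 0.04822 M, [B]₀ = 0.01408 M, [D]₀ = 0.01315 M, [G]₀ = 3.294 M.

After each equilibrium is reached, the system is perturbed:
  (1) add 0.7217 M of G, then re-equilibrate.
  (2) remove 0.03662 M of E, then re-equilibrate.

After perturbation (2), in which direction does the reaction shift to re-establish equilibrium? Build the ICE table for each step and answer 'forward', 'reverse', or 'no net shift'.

Direction: reverse

Q₀ = 2.1622e+10 vs Keq = 5.8310e+05 ⇒ Q>K, reverse
Step 1:
                   E          B          D          G
  Initial    0.04822    0.01408    0.01315      3.294
  Change     0.06587     0.1317     0.1317    -0.1976
  Equil       0.1141     0.1458     0.1449      3.096
  solve Keq expr → x = -0.06587; check Q = 5.8310e+05
Then add 0.7217 M of G.
Step 2:
                   E          B          D          G
  Initial     0.1141     0.1458     0.1449      3.818
  Change     0.01009    0.02018    0.02018   -0.03026
  Equil       0.1242      0.166     0.1651      3.788
  solve Keq expr → x = -0.01009; check Q = 5.8310e+05
Then remove 0.03662 M of E.
Step 3:
                   E          B          D          G
  Initial    0.08755      0.166     0.1651      3.788
  Change    0.005809    0.01162    0.01162   -0.01743
  Equil      0.09336     0.1776     0.1767       3.77
  solve Keq expr → x = -0.005809; check Q = 5.8310e+05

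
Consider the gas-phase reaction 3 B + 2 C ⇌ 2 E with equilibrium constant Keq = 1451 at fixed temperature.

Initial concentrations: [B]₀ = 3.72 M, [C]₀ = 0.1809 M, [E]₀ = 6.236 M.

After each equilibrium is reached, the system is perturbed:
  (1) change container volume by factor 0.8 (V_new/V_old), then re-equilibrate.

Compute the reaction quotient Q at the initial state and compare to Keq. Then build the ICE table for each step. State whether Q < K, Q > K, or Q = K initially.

Q₀ = 23.08 vs Keq = 1451 ⇒ Q<K, forward
Step 1:
                    B           C           E
  Initial        3.72      0.1809       6.236
  Change      -0.2327     -0.1551      0.1551
  Equil         3.487     0.02576       6.391
  solve Keq expr → x = 0.07757; check Q = 1451
Then change container volume by factor 0.8 (V_new/V_old).
Step 2:
                    B           C           E
  Initial       4.359      0.0322       7.989
  Change     -0.01354   -0.009027    0.009027
  Equil         4.346     0.02318       7.998
  solve Keq expr → x = 0.004513; check Q = 1451

Q₀ = 23.08; Q < K (proceeds forward)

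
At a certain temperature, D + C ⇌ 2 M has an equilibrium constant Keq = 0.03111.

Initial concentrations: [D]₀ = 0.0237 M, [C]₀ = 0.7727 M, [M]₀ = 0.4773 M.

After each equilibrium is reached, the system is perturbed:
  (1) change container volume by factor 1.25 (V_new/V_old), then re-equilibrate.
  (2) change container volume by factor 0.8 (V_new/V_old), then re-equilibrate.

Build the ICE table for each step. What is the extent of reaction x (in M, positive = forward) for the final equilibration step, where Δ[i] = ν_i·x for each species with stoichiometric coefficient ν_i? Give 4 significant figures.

x = 0 M

Q₀ = 12.44 vs Keq = 0.03111 ⇒ Q>K, reverse
Step 1:
                  D         C         M
  I          0.0237    0.7727    0.4773
  C          0.1978    0.1978   -0.3955
  E          0.2215    0.9705   0.08177
  solve Keq expr → x = -0.1978; check Q = 0.03111
Then change container volume by factor 1.25 (V_new/V_old).
Step 2:
                  D         C         M
  I          0.1772    0.7764   0.06542
  C               0         0         0
  E          0.1772    0.7764   0.06542
  solve Keq expr → x = 0; check Q = 0.03111
Then change container volume by factor 0.8 (V_new/V_old).
Step 3:
                  D         C         M
  I          0.2215    0.9705   0.08177
  C               0         0         0
  E          0.2215    0.9705   0.08177
  solve Keq expr → x = 0; check Q = 0.03111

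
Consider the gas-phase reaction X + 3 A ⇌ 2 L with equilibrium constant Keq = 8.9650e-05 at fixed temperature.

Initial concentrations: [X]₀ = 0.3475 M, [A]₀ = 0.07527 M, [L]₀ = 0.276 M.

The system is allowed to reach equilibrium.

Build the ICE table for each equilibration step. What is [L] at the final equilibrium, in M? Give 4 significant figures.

Q₀ = 514 vs Keq = 8.9650e-05 ⇒ Q>K, reverse
Step 1:
                  X         A         L
  init       0.3475   0.07527     0.276
  Δ          0.1369    0.4107   -0.2738
  eq         0.4844    0.4859  0.002232
  solve Keq expr → x = -0.1369; check Q = 8.9650e-05

[L]_eq = 0.002232 M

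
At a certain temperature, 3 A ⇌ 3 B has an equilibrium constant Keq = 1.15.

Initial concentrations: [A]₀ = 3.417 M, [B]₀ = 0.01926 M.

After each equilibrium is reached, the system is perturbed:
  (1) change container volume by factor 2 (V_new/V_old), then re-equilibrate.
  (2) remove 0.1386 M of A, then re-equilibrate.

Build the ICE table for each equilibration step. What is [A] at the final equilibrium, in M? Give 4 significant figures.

[A]_eq = 0.7714 M

Q₀ = 1.7907e-07 vs Keq = 1.15 ⇒ Q<K, forward
Step 1:
                  A         B
  I           3.417   0.01926
  C          -1.739     1.739
  E           1.678     1.758
  solve Keq expr → x = 0.5796; check Q = 1.15
Then change container volume by factor 2 (V_new/V_old).
Step 2:
                  A         B
  I          0.8391    0.8791
  C               0         0
  E          0.8391    0.8791
  solve Keq expr → x = 0; check Q = 1.15
Then remove 0.1386 M of A.
Step 3:
                  A         B
  I          0.7005    0.8791
  C         0.07091  -0.07091
  E          0.7714    0.8082
  solve Keq expr → x = -0.02364; check Q = 1.15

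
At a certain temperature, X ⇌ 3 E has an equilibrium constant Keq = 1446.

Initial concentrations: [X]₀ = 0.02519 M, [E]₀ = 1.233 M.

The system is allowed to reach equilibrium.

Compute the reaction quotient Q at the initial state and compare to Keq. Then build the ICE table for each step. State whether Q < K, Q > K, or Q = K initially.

Q₀ = 74.42 vs Keq = 1446 ⇒ Q<K, forward
Step 1:
                   X          E
  Initial    0.02519      1.233
  Change    -0.02366    0.07097
  Equil     0.001533      1.304
  solve Keq expr → x = 0.02366; check Q = 1446

Q₀ = 74.42; Q < K (proceeds forward)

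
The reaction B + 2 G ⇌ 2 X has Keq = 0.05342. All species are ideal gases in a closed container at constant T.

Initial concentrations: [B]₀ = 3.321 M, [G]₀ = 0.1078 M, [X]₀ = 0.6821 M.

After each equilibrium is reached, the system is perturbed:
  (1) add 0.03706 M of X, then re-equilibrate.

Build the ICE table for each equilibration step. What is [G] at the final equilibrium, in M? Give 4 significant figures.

[G]_eq = 0.576 M

Q₀ = 12.06 vs Keq = 0.05342 ⇒ Q>K, reverse
Step 1:
                  B         G         X
  init        3.321    0.1078    0.6821
  Δ          0.2213    0.4427   -0.4427
  eq          3.542    0.5505    0.2394
  solve Keq expr → x = -0.2213; check Q = 0.05342
Then add 0.03706 M of X.
Step 2:
                  B         G         X
  init        3.542    0.5505    0.2765
  Δ         0.01276   0.02551  -0.02551
  eq          3.555     0.576     0.251
  solve Keq expr → x = -0.01276; check Q = 0.05342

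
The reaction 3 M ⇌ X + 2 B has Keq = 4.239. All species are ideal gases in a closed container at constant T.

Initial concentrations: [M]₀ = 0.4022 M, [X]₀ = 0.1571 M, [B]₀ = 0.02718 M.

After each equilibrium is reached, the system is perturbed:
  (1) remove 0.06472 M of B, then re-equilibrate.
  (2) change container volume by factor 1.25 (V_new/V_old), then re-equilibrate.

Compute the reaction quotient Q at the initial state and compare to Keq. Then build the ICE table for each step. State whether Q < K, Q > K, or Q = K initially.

Q₀ = 0.001784 vs Keq = 4.239 ⇒ Q<K, forward
Step 1:
                   M          X          B
  I           0.4022     0.1571    0.02718
  C          -0.2674    0.08912     0.1782
  E           0.1348     0.2462     0.2054
  solve Keq expr → x = 0.08912; check Q = 4.239
Then remove 0.06472 M of B.
Step 2:
                   M          X          B
  I           0.1348     0.2462     0.1407
  C         -0.02186   0.007286    0.01457
  E            0.113     0.2535     0.1553
  solve Keq expr → x = 0.007286; check Q = 4.239
Then change container volume by factor 1.25 (V_new/V_old).
Step 3:
                   M          X          B
  I          0.09038     0.2028     0.1242
  C                0          0          0
  E          0.09038     0.2028     0.1242
  solve Keq expr → x = 0; check Q = 4.239

Q₀ = 0.001784; Q < K (proceeds forward)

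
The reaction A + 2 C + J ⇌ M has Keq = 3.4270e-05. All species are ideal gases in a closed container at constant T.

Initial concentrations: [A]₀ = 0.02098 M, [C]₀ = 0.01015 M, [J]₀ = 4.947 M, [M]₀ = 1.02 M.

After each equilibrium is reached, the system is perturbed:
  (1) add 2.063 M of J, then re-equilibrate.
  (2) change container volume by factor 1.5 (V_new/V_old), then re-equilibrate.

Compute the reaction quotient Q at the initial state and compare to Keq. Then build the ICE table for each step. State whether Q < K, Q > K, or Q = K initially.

Q₀ = 9.5394e+04 vs Keq = 3.4270e-05 ⇒ Q>K, reverse
Step 1:
                    A           C           J           M
  init        0.02098     0.01015       4.947        1.02
  Δ             1.019       2.038       1.019      -1.019
  eq             1.04       2.048       5.966  8.9226e-04
  solve Keq expr → x = -1.019; check Q = 3.4270e-05
Then add 2.063 M of J.
Step 2:
                    A           C           J           M
  init           1.04       2.048       8.029  8.9226e-04
  Δ       -3.0741e-04 -6.1482e-04 -3.0741e-04  3.0741e-04
  eq             1.04       2.048       8.029      0.0012
  solve Keq expr → x = 3.0741e-04; check Q = 3.4270e-05
Then change container volume by factor 1.5 (V_new/V_old).
Step 3:
                    A           C           J           M
  init         0.6932       1.365       5.353  7.9978e-04
  Δ        5.6220e-04    0.001124  5.6220e-04 -5.6220e-04
  eq           0.6937       1.366       5.353  2.3758e-04
  solve Keq expr → x = -5.6220e-04; check Q = 3.4270e-05

Q₀ = 9.5394e+04; Q > K (proceeds reverse)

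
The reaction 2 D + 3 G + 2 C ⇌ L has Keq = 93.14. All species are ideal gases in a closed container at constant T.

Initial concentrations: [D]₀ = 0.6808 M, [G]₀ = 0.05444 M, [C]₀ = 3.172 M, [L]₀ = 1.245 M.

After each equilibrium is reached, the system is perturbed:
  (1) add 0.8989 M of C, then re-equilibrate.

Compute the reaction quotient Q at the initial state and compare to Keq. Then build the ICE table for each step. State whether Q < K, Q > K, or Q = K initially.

Q₀ = 1655; Q > K (proceeds reverse)

Q₀ = 1655 vs Keq = 93.14 ⇒ Q>K, reverse
Step 1:
                    D           G           C           L
  I            0.6808     0.05444       3.172       1.245
  C           0.05225     0.07837     0.05225    -0.02612
  E             0.733      0.1328       3.224       1.219
  solve Keq expr → x = -0.02612; check Q = 93.14
Then add 0.8989 M of C.
Step 2:
                    D           G           C           L
  I             0.733      0.1328       4.123       1.219
  C          -0.01226    -0.01839    -0.01226     0.00613
  E            0.7208      0.1144       4.111       1.225
  solve Keq expr → x = 0.00613; check Q = 93.14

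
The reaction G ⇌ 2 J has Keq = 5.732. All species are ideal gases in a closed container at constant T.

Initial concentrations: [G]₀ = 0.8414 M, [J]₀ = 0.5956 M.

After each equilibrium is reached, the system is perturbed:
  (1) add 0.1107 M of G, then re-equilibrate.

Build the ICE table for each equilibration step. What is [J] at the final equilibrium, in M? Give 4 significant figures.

Q₀ = 0.4216 vs Keq = 5.732 ⇒ Q<K, forward
Step 1:
                    G           J
  I            0.8414      0.5956
  C           -0.4506      0.9011
  E            0.3908       1.497
  solve Keq expr → x = 0.4506; check Q = 5.732
Then add 0.1107 M of G.
Step 2:
                    G           J
  I            0.5015       1.497
  C          -0.05318      0.1064
  E            0.4483       1.603
  solve Keq expr → x = 0.05318; check Q = 5.732

[J]_eq = 1.603 M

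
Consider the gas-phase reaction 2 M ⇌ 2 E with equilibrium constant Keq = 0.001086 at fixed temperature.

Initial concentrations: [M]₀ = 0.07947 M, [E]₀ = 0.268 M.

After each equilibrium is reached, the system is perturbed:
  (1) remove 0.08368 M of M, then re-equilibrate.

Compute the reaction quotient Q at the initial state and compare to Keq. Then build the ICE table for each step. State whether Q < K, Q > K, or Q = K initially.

Q₀ = 11.37 vs Keq = 0.001086 ⇒ Q>K, reverse
Step 1:
                    M           E
  init        0.07947       0.268
  Δ            0.2569     -0.2569
  eq           0.3364     0.01109
  solve Keq expr → x = -0.1285; check Q = 0.001086
Then remove 0.08368 M of M.
Step 2:
                    M           E
  init         0.2527     0.01109
  Δ           0.00267    -0.00267
  eq           0.2554    0.008416
  solve Keq expr → x = -0.001335; check Q = 0.001086

Q₀ = 11.37; Q > K (proceeds reverse)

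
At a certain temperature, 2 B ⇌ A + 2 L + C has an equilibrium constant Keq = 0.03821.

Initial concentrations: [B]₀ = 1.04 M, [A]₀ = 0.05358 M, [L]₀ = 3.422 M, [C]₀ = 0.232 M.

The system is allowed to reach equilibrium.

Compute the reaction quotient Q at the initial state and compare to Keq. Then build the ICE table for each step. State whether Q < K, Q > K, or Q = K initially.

Q₀ = 0.1346; Q > K (proceeds reverse)

Q₀ = 0.1346 vs Keq = 0.03821 ⇒ Q>K, reverse
Step 1:
                  B         A         L         C
  Initial      1.04   0.05358     3.422     0.232
  Change    0.06555  -0.03277  -0.06555  -0.03277
  Equil       1.106   0.02081     3.356    0.1992
  solve Keq expr → x = -0.03277; check Q = 0.03821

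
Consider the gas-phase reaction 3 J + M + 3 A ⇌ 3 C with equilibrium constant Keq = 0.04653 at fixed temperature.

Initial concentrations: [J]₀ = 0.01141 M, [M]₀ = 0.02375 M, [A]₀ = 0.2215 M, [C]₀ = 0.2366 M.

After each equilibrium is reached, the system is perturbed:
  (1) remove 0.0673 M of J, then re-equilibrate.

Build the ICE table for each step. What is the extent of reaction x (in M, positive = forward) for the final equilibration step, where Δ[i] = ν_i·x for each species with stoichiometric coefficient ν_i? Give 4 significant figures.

x = -0.001467 M

Q₀ = 3.4546e+07 vs Keq = 0.04653 ⇒ Q>K, reverse
Step 1:
                  J         M         A         C
  Initial   0.01141   0.02375    0.2215    0.2366
  Change     0.2197   0.07325    0.2197   -0.2197
  Equil      0.2312     0.097    0.4412   0.01686
  solve Keq expr → x = -0.07325; check Q = 0.04653
Then remove 0.0673 M of J.
Step 2:
                  J         M         A         C
  Initial    0.1639     0.097    0.4412   0.01686
  Change   0.004402  0.001467  0.004402 -0.004402
  Equil      0.1683   0.09847    0.4456   0.01245
  solve Keq expr → x = -0.001467; check Q = 0.04653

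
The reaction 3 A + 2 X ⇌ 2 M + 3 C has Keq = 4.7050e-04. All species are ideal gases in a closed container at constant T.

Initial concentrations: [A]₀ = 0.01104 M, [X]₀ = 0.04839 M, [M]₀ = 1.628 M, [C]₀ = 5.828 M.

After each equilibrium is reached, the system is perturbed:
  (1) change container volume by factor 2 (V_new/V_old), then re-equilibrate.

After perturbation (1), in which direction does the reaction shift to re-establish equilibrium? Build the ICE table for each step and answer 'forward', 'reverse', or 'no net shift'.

Direction: no net shift

Q₀ = 1.6651e+11 vs Keq = 4.7050e-04 ⇒ Q>K, reverse
Step 1:
                   A          X          M          C
  I          0.01104    0.04839      1.628      5.828
  C             2.41      1.607     -1.607      -2.41
  E            2.421      1.655     0.0214      3.418
  solve Keq expr → x = -0.8033; check Q = 4.7050e-04
Then change container volume by factor 2 (V_new/V_old).
Step 2:
                   A          X          M          C
  I             1.21     0.8275     0.0107      1.709
  C                0          0          0          0
  E             1.21     0.8275     0.0107      1.709
  solve Keq expr → x = 0; check Q = 4.7050e-04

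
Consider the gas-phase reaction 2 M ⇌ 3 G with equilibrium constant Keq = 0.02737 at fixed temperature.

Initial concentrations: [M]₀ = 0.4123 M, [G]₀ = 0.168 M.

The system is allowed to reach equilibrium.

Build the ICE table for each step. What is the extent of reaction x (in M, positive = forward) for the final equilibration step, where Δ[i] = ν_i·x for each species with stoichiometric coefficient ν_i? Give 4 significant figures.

Q₀ = 0.02789 vs Keq = 0.02737 ⇒ Q>K, reverse
Step 1:
                  M         G
  I          0.4123     0.168
  C       5.9745e-04 -8.9617e-04
  E          0.4129    0.1671
  solve Keq expr → x = -2.9872e-04; check Q = 0.02737

x = -2.9872e-04 M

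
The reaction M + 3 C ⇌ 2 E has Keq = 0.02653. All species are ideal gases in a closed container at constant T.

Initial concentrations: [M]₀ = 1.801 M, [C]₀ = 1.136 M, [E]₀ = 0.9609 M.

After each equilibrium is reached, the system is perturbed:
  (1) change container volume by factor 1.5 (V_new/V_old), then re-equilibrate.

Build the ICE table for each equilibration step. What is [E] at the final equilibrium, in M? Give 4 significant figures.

Q₀ = 0.3497 vs Keq = 0.02653 ⇒ Q>K, reverse
Step 1:
                    M           C           E
  init          1.801       1.136      0.9609
  Δ            0.2097       0.629     -0.4193
  eq            2.011       1.765      0.5416
  solve Keq expr → x = -0.2097; check Q = 0.02653
Then change container volume by factor 1.5 (V_new/V_old).
Step 2:
                    M           C           E
  init           1.34       1.177       0.361
  Δ           0.03951      0.1185    -0.07901
  eq             1.38       1.295       0.282
  solve Keq expr → x = -0.03951; check Q = 0.02653

[E]_eq = 0.282 M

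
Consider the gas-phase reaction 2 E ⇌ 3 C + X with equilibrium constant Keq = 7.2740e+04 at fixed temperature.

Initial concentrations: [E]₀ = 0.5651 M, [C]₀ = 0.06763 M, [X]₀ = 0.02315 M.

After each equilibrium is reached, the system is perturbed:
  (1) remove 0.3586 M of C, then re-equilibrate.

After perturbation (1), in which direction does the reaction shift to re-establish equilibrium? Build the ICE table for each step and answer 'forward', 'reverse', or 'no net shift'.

Direction: forward

Q₀ = 2.2424e-05 vs Keq = 7.2740e+04 ⇒ Q<K, forward
Step 1:
                   E          C          X
  init        0.5651    0.06763    0.02315
  Δ          -0.5633      0.845     0.2817
  eq        0.001785     0.9126     0.3048
  solve Keq expr → x = 0.2817; check Q = 7.2740e+04
Then remove 0.3586 M of C.
Step 2:
                   E          C          X
  init      0.001785      0.554     0.3048
  Δ       -9.3667e-04   0.001405 4.6833e-04
  eq      8.4797e-04     0.5554     0.3053
  solve Keq expr → x = 4.6833e-04; check Q = 7.2740e+04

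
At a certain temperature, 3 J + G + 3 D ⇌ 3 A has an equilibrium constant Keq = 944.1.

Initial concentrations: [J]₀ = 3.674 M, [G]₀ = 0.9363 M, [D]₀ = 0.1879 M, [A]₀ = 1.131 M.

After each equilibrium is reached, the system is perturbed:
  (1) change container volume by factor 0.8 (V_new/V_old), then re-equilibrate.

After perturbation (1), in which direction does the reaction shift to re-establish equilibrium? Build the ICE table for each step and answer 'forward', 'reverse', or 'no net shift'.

Direction: forward

Q₀ = 4.697 vs Keq = 944.1 ⇒ Q<K, forward
Step 1:
                    J           G           D           A
  Initial       3.674      0.9363      0.1879       1.131
  Change      -0.1494    -0.04978     -0.1494      0.1494
  Equil         3.525      0.8865     0.03855        1.28
  solve Keq expr → x = 0.04978; check Q = 944.1
Then change container volume by factor 0.8 (V_new/V_old).
Step 2:
                    J           G           D           A
  Initial       4.406       1.108     0.04818         1.6
  Change     -0.01199   -0.003997    -0.01199     0.01199
  Equil         4.394       1.104     0.03619       1.612
  solve Keq expr → x = 0.003997; check Q = 944.1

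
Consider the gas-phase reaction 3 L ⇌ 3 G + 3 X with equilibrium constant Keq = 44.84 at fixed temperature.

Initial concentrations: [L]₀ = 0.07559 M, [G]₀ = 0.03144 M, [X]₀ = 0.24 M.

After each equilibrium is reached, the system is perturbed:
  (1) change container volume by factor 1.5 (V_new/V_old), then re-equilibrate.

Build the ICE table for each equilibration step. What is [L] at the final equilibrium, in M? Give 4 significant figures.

Q₀ = 9.9469e-04 vs Keq = 44.84 ⇒ Q<K, forward
Step 1:
                    L           G           X
  I           0.07559     0.03144        0.24
  C          -0.06707     0.06707     0.06707
  E          0.008515     0.09851      0.3071
  solve Keq expr → x = 0.02236; check Q = 44.84
Then change container volume by factor 1.5 (V_new/V_old).
Step 2:
                    L           G           X
  I          0.005677     0.06568      0.2047
  C         -0.001758    0.001758    0.001758
  E          0.003919     0.06743      0.2065
  solve Keq expr → x = 5.8587e-04; check Q = 44.84

[L]_eq = 0.003919 M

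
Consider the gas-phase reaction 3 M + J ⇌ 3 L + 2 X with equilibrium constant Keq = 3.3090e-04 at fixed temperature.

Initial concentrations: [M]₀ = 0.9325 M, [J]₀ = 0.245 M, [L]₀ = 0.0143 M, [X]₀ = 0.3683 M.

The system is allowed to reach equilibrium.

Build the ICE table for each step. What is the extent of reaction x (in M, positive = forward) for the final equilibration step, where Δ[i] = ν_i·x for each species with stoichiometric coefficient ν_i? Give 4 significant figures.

x = 0.01786 M

Q₀ = 1.9966e-06 vs Keq = 3.3090e-04 ⇒ Q<K, forward
Step 1:
                  M         J         L         X
  Initial    0.9325     0.245    0.0143    0.3683
  Change   -0.05357  -0.01786   0.05357   0.03571
  Equil      0.8789    0.2271   0.06787     0.404
  solve Keq expr → x = 0.01786; check Q = 3.3090e-04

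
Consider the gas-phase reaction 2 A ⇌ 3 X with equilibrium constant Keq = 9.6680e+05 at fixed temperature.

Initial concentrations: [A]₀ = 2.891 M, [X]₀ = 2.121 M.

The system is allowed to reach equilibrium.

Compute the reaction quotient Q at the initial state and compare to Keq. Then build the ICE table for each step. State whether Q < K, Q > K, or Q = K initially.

Q₀ = 1.142 vs Keq = 9.6680e+05 ⇒ Q<K, forward
Step 1:
                  A         X
  I           2.891     2.121
  C          -2.874     4.312
  E         0.01659     6.433
  solve Keq expr → x = 1.437; check Q = 9.6680e+05

Q₀ = 1.142; Q < K (proceeds forward)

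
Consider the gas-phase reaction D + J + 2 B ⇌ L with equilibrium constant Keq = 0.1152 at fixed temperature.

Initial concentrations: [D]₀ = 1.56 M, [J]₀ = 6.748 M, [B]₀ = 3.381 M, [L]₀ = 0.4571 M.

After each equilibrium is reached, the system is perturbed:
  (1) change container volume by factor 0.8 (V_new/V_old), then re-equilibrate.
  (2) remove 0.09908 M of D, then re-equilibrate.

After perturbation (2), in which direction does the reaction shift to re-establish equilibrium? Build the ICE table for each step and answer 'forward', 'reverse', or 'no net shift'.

Q₀ = 0.003799 vs Keq = 0.1152 ⇒ Q<K, forward
Step 1:
                    D           J           B           L
  init           1.56       6.748       3.381      0.4571
  Δ           -0.8589     -0.8589      -1.718      0.8589
  eq           0.7011       5.889       1.663       1.316
  solve Keq expr → x = 0.8589; check Q = 0.1152
Then change container volume by factor 0.8 (V_new/V_old).
Step 2:
                    D           J           B           L
  init         0.8764       7.361       2.079       1.645
  Δ           -0.1643     -0.1643     -0.3286      0.1643
  eq           0.7121       7.197       1.751       1.809
  solve Keq expr → x = 0.1643; check Q = 0.1152
Then remove 0.09908 M of D.
Step 3:
                    D           J           B           L
  init          0.613       7.197       1.751       1.809
  Δ           0.03309     0.03309     0.06617    -0.03309
  eq           0.6461        7.23       1.817       1.776
  solve Keq expr → x = -0.03309; check Q = 0.1152

Direction: reverse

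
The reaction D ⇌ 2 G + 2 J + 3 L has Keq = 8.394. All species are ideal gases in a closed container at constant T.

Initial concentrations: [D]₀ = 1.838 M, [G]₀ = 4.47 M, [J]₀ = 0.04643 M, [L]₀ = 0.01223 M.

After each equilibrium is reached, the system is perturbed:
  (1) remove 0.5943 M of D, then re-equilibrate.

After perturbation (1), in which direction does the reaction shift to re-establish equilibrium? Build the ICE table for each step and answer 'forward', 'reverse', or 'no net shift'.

Q₀ = 4.2869e-08 vs Keq = 8.394 ⇒ Q<K, forward
Step 1:
                    D           G           J           L
  Initial       1.838        4.47     0.04643     0.01223
  Change      -0.3273      0.6546      0.6546      0.9819
  Equil         1.511       5.125       0.701      0.9941
  solve Keq expr → x = 0.3273; check Q = 8.394
Then remove 0.5943 M of D.
Step 2:
                    D           G           J           L
  Initial      0.9164       5.125       0.701      0.9941
  Change      0.02892    -0.05783    -0.05783    -0.08675
  Equil        0.9453       5.067      0.6432      0.9074
  solve Keq expr → x = -0.02892; check Q = 8.394

Direction: reverse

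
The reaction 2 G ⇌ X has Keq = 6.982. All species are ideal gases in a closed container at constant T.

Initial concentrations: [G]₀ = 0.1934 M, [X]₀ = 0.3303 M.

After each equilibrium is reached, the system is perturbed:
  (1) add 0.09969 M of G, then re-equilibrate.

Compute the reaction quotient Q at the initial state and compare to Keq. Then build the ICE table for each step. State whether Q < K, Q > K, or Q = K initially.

Q₀ = 8.831 vs Keq = 6.982 ⇒ Q>K, reverse
Step 1:
                  G         X
  init       0.1934    0.3303
  Δ         0.02067  -0.01034
  eq         0.2141      0.32
  solve Keq expr → x = -0.01034; check Q = 6.982
Then add 0.09969 M of G.
Step 2:
                  G         X
  init       0.3138      0.32
  Δ        -0.08579    0.0429
  eq          0.228    0.3629
  solve Keq expr → x = 0.0429; check Q = 6.982

Q₀ = 8.831; Q > K (proceeds reverse)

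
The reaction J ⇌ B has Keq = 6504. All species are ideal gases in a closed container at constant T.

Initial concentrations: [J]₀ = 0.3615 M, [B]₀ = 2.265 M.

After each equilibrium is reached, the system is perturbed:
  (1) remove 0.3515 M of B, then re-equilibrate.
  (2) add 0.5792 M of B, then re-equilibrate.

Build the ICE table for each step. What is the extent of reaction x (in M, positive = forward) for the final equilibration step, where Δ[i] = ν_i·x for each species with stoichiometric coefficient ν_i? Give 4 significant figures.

Q₀ = 6.266 vs Keq = 6504 ⇒ Q<K, forward
Step 1:
                   J          B
  Initial     0.3615      2.265
  Change     -0.3611     0.3611
  Equil   4.0377e-04      2.626
  solve Keq expr → x = 0.3611; check Q = 6504
Then remove 0.3515 M of B.
Step 2:
                   J          B
  Initial 4.0377e-04      2.275
  Change  -5.4035e-05 5.4035e-05
  Equil   3.4973e-04      2.275
  solve Keq expr → x = 5.4035e-05; check Q = 6504
Then add 0.5792 M of B.
Step 3:
                   J          B
  Initial 3.4973e-04      2.854
  Change  8.9039e-05 -8.9039e-05
  Equil   4.3877e-04      2.854
  solve Keq expr → x = -8.9039e-05; check Q = 6504

x = -8.9039e-05 M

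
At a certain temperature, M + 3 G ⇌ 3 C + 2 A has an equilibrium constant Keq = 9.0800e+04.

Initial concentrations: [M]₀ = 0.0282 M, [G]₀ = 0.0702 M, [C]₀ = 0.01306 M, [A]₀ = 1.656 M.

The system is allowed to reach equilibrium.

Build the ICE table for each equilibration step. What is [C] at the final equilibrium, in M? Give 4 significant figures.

[C]_eq = 0.07209 M

Q₀ = 0.6262 vs Keq = 9.0800e+04 ⇒ Q<K, forward
Step 1:
                  M         G         C         A
  I          0.0282    0.0702   0.01306     1.656
  C        -0.01968  -0.05903   0.05903   0.03936
  E        0.008522   0.01117   0.07209     1.695
  solve Keq expr → x = 0.01968; check Q = 9.0800e+04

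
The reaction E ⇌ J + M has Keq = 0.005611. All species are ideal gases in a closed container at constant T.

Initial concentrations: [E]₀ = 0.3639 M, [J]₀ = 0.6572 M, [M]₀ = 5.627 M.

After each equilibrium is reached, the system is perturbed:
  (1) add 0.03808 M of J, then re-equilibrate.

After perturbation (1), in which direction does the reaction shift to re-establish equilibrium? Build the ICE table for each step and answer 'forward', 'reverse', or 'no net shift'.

Q₀ = 10.16 vs Keq = 0.005611 ⇒ Q>K, reverse
Step 1:
                   E          J          M
  Initial     0.3639     0.6572      5.627
  Change       0.656     -0.656     -0.656
  Equil         1.02   0.001151      4.971
  solve Keq expr → x = -0.656; check Q = 0.005611
Then add 0.03808 M of J.
Step 2:
                   E          J          M
  Initial       1.02    0.03923      4.971
  Change     0.03803   -0.03803   -0.03803
  Equil        1.058   0.001203      4.933
  solve Keq expr → x = -0.03803; check Q = 0.005611

Direction: reverse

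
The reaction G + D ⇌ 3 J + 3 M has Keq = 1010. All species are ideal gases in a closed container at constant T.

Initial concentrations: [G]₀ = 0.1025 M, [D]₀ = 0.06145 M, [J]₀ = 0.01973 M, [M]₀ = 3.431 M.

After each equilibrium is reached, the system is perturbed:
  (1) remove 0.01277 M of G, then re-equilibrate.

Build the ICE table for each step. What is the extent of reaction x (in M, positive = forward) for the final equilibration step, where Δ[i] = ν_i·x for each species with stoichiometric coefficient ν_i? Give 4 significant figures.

x = -0.001399 M

Q₀ = 0.04925 vs Keq = 1010 ⇒ Q<K, forward
Step 1:
                    G           D           J           M
  Initial      0.1025     0.06145     0.01973       3.431
  Change     -0.05524    -0.05524      0.1657      0.1657
  Equil       0.04726    0.006215      0.1854       3.597
  solve Keq expr → x = 0.05524; check Q = 1010
Then remove 0.01277 M of G.
Step 2:
                    G           D           J           M
  Initial     0.03449    0.006215      0.1854       3.597
  Change     0.001399    0.001399   -0.004197   -0.004197
  Equil       0.03589    0.007614      0.1812       3.593
  solve Keq expr → x = -0.001399; check Q = 1010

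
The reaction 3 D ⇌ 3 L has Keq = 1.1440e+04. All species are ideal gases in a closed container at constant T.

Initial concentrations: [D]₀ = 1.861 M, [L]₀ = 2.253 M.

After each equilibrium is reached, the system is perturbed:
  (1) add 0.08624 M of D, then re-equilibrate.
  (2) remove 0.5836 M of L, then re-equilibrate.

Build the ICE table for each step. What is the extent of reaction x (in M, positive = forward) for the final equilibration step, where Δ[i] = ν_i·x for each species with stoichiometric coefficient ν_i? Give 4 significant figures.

Q₀ = 1.774 vs Keq = 1.1440e+04 ⇒ Q<K, forward
Step 1:
                    D           L
  Initial       1.861       2.253
  Change       -1.686       1.686
  Equil        0.1748       3.939
  solve Keq expr → x = 0.5621; check Q = 1.1440e+04
Then add 0.08624 M of D.
Step 2:
                    D           L
  Initial      0.2611       3.939
  Change     -0.08258     0.08258
  Equil        0.1785       4.022
  solve Keq expr → x = 0.02753; check Q = 1.1440e+04
Then remove 0.5836 M of L.
Step 3:
                    D           L
  Initial      0.1785       3.438
  Change      -0.0248      0.0248
  Equil        0.1537       3.463
  solve Keq expr → x = 0.008267; check Q = 1.1440e+04

x = 0.008267 M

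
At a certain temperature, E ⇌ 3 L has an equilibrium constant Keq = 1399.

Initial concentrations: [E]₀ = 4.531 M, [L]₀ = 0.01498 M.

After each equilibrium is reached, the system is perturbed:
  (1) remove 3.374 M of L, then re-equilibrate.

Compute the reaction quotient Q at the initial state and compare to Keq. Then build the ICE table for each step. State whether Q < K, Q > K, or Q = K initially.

Q₀ = 7.4189e-07 vs Keq = 1399 ⇒ Q<K, forward
Step 1:
                    E           L
  init          4.531     0.01498
  Δ            -3.615       10.85
  eq           0.9157       10.86
  solve Keq expr → x = 3.615; check Q = 1399
Then remove 3.374 M of L.
Step 2:
                    E           L
  init         0.9157       7.487
  Δ           -0.4316       1.295
  eq           0.4841       8.782
  solve Keq expr → x = 0.4316; check Q = 1399

Q₀ = 7.4189e-07; Q < K (proceeds forward)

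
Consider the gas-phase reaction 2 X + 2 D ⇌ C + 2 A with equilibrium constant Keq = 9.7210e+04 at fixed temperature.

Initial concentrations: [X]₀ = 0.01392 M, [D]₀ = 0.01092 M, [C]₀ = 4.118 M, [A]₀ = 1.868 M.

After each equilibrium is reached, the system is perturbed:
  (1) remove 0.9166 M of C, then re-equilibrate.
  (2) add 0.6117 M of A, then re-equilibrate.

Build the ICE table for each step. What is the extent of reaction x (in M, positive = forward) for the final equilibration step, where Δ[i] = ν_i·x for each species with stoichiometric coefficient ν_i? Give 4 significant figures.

Q₀ = 6.2189e+08 vs Keq = 9.7210e+04 ⇒ Q>K, reverse
Step 1:
                    X           D           C           A
  init        0.01392     0.01092       4.118       1.868
  Δ           0.09471     0.09471    -0.04736    -0.09471
  eq           0.1086      0.1056       4.071       1.773
  solve Keq expr → x = -0.04736; check Q = 9.7210e+04
Then remove 0.9166 M of C.
Step 2:
                    X           D           C           A
  init         0.1086      0.1056       3.154       1.773
  Δ         -0.006411   -0.006411    0.003206    0.006411
  eq           0.1022     0.09922       3.157        1.78
  solve Keq expr → x = 0.003206; check Q = 9.7210e+04
Then add 0.6117 M of A.
Step 3:
                    X           D           C           A
  init         0.1022     0.09922       3.157       2.391
  Δ           0.01558     0.01558   -0.007789    -0.01558
  eq           0.1178      0.1148       3.149       2.376
  solve Keq expr → x = -0.007789; check Q = 9.7210e+04

x = -0.007789 M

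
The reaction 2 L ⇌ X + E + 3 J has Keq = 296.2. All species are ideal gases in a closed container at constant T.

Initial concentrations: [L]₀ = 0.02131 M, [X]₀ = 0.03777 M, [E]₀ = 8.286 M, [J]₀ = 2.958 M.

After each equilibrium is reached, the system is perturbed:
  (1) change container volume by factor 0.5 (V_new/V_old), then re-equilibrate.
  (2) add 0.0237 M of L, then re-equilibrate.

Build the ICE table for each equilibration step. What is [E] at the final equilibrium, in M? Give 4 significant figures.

[E]_eq = 16.5 M

Q₀ = 1.7837e+04 vs Keq = 296.2 ⇒ Q>K, reverse
Step 1:
                    L           X           E           J
  init        0.02131     0.03777       8.286       2.958
  Δ           0.05699    -0.02849    -0.02849    -0.08548
  eq           0.0783    0.009277       8.258       2.873
  solve Keq expr → x = -0.02849; check Q = 296.2
Then change container volume by factor 0.5 (V_new/V_old).
Step 2:
                    L           X           E           J
  init         0.1566     0.01855       16.52       5.745
  Δ           0.03033    -0.01517    -0.01517     -0.0455
  eq           0.1869    0.003388        16.5         5.7
  solve Keq expr → x = -0.01517; check Q = 296.2
Then add 0.0237 M of L.
Step 3:
                    L           X           E           J
  init         0.2106    0.003388        16.5         5.7
  Δ         -0.001679  8.3941e-04  8.3941e-04    0.002518
  eq           0.2089    0.004227        16.5       5.702
  solve Keq expr → x = 8.3941e-04; check Q = 296.2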